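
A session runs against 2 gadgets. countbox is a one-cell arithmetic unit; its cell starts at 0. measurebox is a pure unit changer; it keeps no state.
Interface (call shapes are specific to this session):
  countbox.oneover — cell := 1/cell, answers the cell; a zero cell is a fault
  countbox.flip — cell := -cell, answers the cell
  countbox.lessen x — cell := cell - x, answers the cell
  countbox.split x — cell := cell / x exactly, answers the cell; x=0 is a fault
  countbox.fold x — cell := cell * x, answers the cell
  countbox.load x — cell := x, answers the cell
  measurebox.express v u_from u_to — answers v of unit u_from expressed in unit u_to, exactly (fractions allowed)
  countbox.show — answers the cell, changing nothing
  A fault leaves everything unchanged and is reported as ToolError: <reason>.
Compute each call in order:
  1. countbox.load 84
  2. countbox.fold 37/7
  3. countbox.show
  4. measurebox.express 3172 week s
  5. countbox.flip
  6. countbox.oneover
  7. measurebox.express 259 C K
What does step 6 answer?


I run load passing 84, and get 84.
Calling fold passing 37/7, and see 444.
Calling show(), — result: 444.
I call express passing 3172, week, s, — result: 1918425600.
I use flip, and observe -444.
Now I run oneover, and get -1/444.
I run express passing 259, C, K, yielding 10643/20.

Answer: -1/444


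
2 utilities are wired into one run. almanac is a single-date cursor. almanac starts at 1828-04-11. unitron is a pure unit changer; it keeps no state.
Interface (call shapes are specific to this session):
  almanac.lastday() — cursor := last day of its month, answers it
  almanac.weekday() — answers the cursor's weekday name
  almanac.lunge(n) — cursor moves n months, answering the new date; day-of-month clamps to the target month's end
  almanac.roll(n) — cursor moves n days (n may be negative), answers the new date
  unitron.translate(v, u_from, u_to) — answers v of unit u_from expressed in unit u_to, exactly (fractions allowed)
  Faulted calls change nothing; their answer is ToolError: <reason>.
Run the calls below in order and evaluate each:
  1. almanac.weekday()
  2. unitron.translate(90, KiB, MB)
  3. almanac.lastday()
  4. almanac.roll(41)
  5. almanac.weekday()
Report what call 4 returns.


Answer: 1828-06-10

Derivation:
·→ almanac.weekday()
·← Friday
·→ unitron.translate(v: 90, u_from: KiB, u_to: MB)
·← 288/3125
·→ almanac.lastday()
·← 1828-04-30
·→ almanac.roll(n: 41)
·← 1828-06-10
·→ almanac.weekday()
·← Tuesday


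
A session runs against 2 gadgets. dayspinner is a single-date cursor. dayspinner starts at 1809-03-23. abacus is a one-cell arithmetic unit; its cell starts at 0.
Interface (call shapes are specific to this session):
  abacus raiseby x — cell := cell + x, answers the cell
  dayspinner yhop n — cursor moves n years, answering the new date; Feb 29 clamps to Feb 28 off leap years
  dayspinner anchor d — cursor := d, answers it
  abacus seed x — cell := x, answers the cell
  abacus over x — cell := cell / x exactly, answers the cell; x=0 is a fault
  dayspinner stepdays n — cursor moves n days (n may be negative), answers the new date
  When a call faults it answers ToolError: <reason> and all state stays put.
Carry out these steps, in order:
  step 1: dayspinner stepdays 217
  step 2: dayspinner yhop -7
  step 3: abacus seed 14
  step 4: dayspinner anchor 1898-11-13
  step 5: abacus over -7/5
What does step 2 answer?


Answer: 1802-10-26

Derivation:
→ dayspinner stepdays(n='217')
← 1809-10-26
→ dayspinner yhop(n='-7')
← 1802-10-26
→ abacus seed(x='14')
← 14
→ dayspinner anchor(d='1898-11-13')
← 1898-11-13
→ abacus over(x='-7/5')
← -10


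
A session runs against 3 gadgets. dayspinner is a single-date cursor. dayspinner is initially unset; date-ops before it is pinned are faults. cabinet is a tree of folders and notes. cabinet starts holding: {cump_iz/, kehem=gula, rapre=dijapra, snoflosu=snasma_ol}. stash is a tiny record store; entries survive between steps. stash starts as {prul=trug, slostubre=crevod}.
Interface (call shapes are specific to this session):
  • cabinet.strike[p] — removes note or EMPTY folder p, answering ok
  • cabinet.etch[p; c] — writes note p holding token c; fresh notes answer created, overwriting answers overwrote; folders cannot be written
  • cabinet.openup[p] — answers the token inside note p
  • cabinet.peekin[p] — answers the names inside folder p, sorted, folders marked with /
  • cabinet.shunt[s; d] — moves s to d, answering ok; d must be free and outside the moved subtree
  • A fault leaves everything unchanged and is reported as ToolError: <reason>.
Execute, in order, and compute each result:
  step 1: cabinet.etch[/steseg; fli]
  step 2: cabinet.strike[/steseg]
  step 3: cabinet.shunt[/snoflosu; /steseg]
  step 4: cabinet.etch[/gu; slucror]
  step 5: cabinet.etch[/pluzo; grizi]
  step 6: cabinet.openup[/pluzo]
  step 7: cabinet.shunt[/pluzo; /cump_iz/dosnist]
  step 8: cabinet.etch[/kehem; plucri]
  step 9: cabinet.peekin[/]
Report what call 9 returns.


% cabinet.etch p=/steseg c=fli
[out] created
% cabinet.strike p=/steseg
[out] ok
% cabinet.shunt s=/snoflosu d=/steseg
[out] ok
% cabinet.etch p=/gu c=slucror
[out] created
% cabinet.etch p=/pluzo c=grizi
[out] created
% cabinet.openup p=/pluzo
[out] grizi
% cabinet.shunt s=/pluzo d=/cump_iz/dosnist
[out] ok
% cabinet.etch p=/kehem c=plucri
[out] overwrote
% cabinet.peekin p=/
[out] [cump_iz/, gu, kehem, rapre, steseg]

Answer: [cump_iz/, gu, kehem, rapre, steseg]


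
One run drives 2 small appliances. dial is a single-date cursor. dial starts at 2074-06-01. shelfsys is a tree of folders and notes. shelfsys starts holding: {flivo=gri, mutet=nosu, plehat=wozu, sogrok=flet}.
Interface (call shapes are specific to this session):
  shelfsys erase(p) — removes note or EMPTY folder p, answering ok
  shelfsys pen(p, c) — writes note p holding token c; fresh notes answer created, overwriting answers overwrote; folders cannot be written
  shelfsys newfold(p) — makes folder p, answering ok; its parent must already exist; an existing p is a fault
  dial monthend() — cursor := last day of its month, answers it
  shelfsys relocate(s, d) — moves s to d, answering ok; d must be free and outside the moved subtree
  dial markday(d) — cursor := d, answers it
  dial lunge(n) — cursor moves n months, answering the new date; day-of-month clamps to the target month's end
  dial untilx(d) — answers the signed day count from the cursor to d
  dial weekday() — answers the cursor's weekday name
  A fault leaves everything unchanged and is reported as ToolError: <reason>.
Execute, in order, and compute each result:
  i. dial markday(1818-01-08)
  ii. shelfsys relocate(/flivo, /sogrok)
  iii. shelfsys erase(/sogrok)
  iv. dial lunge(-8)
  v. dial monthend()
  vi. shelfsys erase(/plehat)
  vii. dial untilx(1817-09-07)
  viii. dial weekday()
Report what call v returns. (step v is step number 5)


Answer: 1817-05-31

Derivation:
;; dial markday(d='1818-01-08') -> 1818-01-08
;; shelfsys relocate(s='/flivo', d='/sogrok') -> ToolError: exists
;; shelfsys erase(p='/sogrok') -> ok
;; dial lunge(n='-8') -> 1817-05-08
;; dial monthend() -> 1817-05-31
;; shelfsys erase(p='/plehat') -> ok
;; dial untilx(d='1817-09-07') -> 99
;; dial weekday() -> Saturday


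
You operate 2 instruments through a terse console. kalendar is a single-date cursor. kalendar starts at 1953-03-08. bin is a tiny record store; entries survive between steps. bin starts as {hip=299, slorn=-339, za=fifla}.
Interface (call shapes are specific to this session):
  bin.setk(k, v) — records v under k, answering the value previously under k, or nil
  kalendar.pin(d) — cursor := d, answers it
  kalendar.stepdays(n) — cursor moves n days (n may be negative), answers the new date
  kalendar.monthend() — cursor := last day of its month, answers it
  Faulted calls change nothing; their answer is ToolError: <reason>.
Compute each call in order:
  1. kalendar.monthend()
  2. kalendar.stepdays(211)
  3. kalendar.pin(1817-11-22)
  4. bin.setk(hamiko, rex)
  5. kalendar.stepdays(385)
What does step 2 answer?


Using monthend, which returns 1953-03-31.
I use stepdays using n→211, giving 1953-10-28.
I try pin using d→1817-11-22, — result: 1817-11-22.
Next I call setk using k→hamiko, v→rex, and get nil.
I try stepdays using n→385, and observe 1818-12-12.

Answer: 1953-10-28


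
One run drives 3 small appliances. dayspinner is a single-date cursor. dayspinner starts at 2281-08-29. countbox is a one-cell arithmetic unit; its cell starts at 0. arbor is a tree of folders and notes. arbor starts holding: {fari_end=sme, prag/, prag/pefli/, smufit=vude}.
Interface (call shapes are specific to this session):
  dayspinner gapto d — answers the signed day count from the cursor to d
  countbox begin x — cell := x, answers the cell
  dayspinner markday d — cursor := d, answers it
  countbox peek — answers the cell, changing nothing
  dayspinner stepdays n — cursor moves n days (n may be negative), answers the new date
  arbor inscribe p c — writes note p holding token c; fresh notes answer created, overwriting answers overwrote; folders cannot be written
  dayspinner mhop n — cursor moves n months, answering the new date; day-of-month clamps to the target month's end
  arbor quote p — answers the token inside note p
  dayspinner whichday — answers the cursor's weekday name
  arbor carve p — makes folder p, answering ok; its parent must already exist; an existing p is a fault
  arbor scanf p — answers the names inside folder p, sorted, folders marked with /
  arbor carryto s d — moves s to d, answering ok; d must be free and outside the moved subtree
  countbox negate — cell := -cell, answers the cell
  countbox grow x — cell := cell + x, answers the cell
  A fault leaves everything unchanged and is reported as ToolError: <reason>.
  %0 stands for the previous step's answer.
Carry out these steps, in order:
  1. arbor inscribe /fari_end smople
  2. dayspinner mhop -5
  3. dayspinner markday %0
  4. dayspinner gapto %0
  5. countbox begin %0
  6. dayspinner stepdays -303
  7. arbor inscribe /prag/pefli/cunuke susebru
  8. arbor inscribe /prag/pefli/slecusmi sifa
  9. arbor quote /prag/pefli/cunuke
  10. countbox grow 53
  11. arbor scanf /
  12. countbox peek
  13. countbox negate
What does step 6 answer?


~$ arbor inscribe p: /fari_end c: smople
[out] overwrote
~$ dayspinner mhop n: -5
[out] 2281-03-29
~$ dayspinner markday d: %0
[out] 2281-03-29
~$ dayspinner gapto d: %0
[out] 0
~$ countbox begin x: %0
[out] 0
~$ dayspinner stepdays n: -303
[out] 2280-05-30
~$ arbor inscribe p: /prag/pefli/cunuke c: susebru
[out] created
~$ arbor inscribe p: /prag/pefli/slecusmi c: sifa
[out] created
~$ arbor quote p: /prag/pefli/cunuke
[out] susebru
~$ countbox grow x: 53
[out] 53
~$ arbor scanf p: /
[out] [fari_end, prag/, smufit]
~$ countbox peek
[out] 53
~$ countbox negate
[out] -53

Answer: 2280-05-30


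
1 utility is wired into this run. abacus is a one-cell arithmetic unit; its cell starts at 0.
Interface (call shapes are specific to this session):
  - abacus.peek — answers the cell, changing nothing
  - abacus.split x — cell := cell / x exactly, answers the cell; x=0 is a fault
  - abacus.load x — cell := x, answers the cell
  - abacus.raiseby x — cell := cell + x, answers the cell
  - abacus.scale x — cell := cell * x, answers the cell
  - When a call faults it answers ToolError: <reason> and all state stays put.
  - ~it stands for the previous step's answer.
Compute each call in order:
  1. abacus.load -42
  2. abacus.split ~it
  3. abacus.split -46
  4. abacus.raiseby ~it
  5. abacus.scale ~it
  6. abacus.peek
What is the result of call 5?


Answer: 1/529

Derivation:
// abacus.load(x='-42') -> -42
// abacus.split(x='~it') -> 1
// abacus.split(x='-46') -> -1/46
// abacus.raiseby(x='~it') -> -1/23
// abacus.scale(x='~it') -> 1/529
// abacus.peek() -> 1/529


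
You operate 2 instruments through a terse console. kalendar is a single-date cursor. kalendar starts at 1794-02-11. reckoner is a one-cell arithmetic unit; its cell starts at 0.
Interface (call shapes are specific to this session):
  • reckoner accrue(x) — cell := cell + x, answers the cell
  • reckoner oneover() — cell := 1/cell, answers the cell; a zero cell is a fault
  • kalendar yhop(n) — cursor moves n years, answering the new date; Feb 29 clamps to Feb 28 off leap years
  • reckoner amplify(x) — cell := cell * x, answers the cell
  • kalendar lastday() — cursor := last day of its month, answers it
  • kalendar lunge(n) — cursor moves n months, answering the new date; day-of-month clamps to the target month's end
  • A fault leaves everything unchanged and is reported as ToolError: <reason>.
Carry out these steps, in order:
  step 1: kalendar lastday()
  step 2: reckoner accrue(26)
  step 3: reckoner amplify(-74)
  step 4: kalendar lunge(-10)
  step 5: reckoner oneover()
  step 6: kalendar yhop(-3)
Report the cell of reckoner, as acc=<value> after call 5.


Answer: acc=-1/1924

Derivation:
> kalendar lastday
= 1794-02-28
> reckoner accrue x=26
= 26
> reckoner amplify x=-74
= -1924
> kalendar lunge n=-10
= 1793-04-28
> reckoner oneover
= -1/1924
> kalendar yhop n=-3
= 1790-04-28


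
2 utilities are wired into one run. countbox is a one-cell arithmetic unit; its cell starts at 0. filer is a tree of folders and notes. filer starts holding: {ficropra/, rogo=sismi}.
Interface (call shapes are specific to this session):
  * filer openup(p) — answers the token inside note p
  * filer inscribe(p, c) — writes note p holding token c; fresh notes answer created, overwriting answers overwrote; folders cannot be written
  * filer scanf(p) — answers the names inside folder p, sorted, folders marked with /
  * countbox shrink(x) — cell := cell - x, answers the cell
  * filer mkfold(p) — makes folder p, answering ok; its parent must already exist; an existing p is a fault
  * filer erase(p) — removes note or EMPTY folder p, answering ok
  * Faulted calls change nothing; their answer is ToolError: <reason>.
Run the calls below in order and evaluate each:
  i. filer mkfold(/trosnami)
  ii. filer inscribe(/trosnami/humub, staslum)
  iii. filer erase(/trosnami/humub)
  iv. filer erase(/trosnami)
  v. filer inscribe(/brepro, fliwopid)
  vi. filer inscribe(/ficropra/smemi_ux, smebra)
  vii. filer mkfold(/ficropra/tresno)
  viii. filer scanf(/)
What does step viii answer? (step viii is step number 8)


Answer: [brepro, ficropra/, rogo]

Derivation:
# filer mkfold(p: /trosnami) : ok
# filer inscribe(p: /trosnami/humub, c: staslum) : created
# filer erase(p: /trosnami/humub) : ok
# filer erase(p: /trosnami) : ok
# filer inscribe(p: /brepro, c: fliwopid) : created
# filer inscribe(p: /ficropra/smemi_ux, c: smebra) : created
# filer mkfold(p: /ficropra/tresno) : ok
# filer scanf(p: /) : [brepro, ficropra/, rogo]


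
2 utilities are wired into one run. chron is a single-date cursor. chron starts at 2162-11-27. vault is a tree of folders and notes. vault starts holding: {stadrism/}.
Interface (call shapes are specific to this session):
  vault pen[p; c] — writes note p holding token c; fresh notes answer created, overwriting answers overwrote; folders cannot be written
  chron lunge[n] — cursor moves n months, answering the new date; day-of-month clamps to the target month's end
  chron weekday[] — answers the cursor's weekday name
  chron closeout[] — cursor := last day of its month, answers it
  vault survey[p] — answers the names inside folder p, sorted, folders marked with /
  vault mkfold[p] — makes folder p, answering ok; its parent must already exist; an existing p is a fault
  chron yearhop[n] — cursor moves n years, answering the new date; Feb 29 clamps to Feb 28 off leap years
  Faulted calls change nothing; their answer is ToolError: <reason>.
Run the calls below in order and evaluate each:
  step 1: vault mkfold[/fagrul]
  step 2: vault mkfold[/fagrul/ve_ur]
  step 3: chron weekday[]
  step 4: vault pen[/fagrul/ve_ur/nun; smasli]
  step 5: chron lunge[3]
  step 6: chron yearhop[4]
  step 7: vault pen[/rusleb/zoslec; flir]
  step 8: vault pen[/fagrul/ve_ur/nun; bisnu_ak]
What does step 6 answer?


I run vault mkfold passing p→/fagrul: ok.
Next I call vault mkfold passing p→/fagrul/ve_ur, and observe ok.
I run chron weekday, and observe Saturday.
Using vault pen passing p→/fagrul/ve_ur/nun, c→smasli, and see created.
Using chron lunge passing n→3, giving 2163-02-27.
I use chron yearhop passing n→4, — result: 2167-02-27.
I run vault pen passing p→/rusleb/zoslec, c→flir: ToolError: no parent.
I run vault pen passing p→/fagrul/ve_ur/nun, c→bisnu_ak, → overwrote.

Answer: 2167-02-27


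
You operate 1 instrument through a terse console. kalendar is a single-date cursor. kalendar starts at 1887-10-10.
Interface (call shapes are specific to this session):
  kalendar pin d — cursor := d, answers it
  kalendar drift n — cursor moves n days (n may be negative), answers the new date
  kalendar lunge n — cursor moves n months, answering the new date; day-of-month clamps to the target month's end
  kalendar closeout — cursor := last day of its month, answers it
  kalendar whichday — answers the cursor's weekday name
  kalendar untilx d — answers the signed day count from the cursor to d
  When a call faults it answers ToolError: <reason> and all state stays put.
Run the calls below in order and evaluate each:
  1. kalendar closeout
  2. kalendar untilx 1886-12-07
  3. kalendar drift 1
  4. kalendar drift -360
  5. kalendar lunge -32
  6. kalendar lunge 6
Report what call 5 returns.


==> kalendar closeout()
<== 1887-10-31
==> kalendar untilx(d=1886-12-07)
<== -328
==> kalendar drift(n=1)
<== 1887-11-01
==> kalendar drift(n=-360)
<== 1886-11-06
==> kalendar lunge(n=-32)
<== 1884-03-06
==> kalendar lunge(n=6)
<== 1884-09-06

Answer: 1884-03-06


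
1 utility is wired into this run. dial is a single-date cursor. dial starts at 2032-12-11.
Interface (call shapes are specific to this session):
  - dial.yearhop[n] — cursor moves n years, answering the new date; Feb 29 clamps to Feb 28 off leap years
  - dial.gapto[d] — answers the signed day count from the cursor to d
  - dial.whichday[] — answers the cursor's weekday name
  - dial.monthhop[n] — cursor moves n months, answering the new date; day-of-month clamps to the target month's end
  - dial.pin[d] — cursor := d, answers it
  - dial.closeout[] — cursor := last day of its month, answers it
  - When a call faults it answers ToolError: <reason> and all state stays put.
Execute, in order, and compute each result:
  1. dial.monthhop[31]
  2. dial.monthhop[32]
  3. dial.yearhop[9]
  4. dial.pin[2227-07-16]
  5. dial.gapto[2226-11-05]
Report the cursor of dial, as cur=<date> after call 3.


CALL dial.monthhop[n='31']
RET  2035-07-11
CALL dial.monthhop[n='32']
RET  2038-03-11
CALL dial.yearhop[n='9']
RET  2047-03-11
CALL dial.pin[d='2227-07-16']
RET  2227-07-16
CALL dial.gapto[d='2226-11-05']
RET  -253

Answer: cur=2047-03-11


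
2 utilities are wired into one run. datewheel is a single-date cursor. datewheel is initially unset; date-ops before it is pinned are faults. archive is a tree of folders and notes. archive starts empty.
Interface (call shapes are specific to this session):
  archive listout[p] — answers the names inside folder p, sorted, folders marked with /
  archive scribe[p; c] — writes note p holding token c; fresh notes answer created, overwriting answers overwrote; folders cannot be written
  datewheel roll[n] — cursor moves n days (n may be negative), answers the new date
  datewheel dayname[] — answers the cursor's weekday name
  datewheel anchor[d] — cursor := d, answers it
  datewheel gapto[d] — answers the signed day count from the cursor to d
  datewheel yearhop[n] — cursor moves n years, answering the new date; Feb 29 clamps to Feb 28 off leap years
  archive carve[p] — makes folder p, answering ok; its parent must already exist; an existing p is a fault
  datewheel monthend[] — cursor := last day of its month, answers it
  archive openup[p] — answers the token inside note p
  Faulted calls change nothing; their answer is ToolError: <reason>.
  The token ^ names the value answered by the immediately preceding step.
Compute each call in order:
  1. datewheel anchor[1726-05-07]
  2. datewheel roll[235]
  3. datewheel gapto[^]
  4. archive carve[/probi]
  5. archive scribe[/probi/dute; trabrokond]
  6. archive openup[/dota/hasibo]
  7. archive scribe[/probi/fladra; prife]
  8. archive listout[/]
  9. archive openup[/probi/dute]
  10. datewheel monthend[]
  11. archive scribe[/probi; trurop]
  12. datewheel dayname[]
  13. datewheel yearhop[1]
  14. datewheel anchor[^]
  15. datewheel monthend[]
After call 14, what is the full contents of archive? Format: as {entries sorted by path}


CALL datewheel anchor[d→1726-05-07]
RET  1726-05-07
CALL datewheel roll[n→235]
RET  1726-12-28
CALL datewheel gapto[d→^]
RET  0
CALL archive carve[p→/probi]
RET  ok
CALL archive scribe[p→/probi/dute; c→trabrokond]
RET  created
CALL archive openup[p→/dota/hasibo]
RET  ToolError: not found
CALL archive scribe[p→/probi/fladra; c→prife]
RET  created
CALL archive listout[p→/]
RET  [probi/]
CALL archive openup[p→/probi/dute]
RET  trabrokond
CALL datewheel monthend[]
RET  1726-12-31
CALL archive scribe[p→/probi; c→trurop]
RET  ToolError: is a directory
CALL datewheel dayname[]
RET  Tuesday
CALL datewheel yearhop[n→1]
RET  1727-12-31
CALL datewheel anchor[d→^]
RET  1727-12-31
CALL datewheel monthend[]
RET  1727-12-31

Answer: {probi/, probi/dute=trabrokond, probi/fladra=prife}


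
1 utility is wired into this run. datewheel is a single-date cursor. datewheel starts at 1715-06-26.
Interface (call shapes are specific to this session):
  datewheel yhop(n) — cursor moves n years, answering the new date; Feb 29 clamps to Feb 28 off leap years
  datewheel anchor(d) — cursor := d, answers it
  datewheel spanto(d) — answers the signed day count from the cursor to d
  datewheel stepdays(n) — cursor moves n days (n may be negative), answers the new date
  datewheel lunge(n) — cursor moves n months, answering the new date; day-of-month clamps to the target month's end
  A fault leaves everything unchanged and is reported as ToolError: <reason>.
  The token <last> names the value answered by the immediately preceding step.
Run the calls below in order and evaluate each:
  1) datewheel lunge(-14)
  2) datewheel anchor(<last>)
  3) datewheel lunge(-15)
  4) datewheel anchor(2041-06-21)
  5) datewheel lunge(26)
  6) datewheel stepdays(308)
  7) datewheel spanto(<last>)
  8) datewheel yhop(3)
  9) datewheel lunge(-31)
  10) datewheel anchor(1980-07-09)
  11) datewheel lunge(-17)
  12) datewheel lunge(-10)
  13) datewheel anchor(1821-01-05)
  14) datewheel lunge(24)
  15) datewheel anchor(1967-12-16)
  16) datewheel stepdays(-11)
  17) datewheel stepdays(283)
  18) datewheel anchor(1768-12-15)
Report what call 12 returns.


Answer: 1978-04-09

Derivation:
-> datewheel lunge(n=-14)
<- 1714-04-26
-> datewheel anchor(d=<last>)
<- 1714-04-26
-> datewheel lunge(n=-15)
<- 1713-01-26
-> datewheel anchor(d=2041-06-21)
<- 2041-06-21
-> datewheel lunge(n=26)
<- 2043-08-21
-> datewheel stepdays(n=308)
<- 2044-06-24
-> datewheel spanto(d=<last>)
<- 0
-> datewheel yhop(n=3)
<- 2047-06-24
-> datewheel lunge(n=-31)
<- 2044-11-24
-> datewheel anchor(d=1980-07-09)
<- 1980-07-09
-> datewheel lunge(n=-17)
<- 1979-02-09
-> datewheel lunge(n=-10)
<- 1978-04-09
-> datewheel anchor(d=1821-01-05)
<- 1821-01-05
-> datewheel lunge(n=24)
<- 1823-01-05
-> datewheel anchor(d=1967-12-16)
<- 1967-12-16
-> datewheel stepdays(n=-11)
<- 1967-12-05
-> datewheel stepdays(n=283)
<- 1968-09-13
-> datewheel anchor(d=1768-12-15)
<- 1768-12-15


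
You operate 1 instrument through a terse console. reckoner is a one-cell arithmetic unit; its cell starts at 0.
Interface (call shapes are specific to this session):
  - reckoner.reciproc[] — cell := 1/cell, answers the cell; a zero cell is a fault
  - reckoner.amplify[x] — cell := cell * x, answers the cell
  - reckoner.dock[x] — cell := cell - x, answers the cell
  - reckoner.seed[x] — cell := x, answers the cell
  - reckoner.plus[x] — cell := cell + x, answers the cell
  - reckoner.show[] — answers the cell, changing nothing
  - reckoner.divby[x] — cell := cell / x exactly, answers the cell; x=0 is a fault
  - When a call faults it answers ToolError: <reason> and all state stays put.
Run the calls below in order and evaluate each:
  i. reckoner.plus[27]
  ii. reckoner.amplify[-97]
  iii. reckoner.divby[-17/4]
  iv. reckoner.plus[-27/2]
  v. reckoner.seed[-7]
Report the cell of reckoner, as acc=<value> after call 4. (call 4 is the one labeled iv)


Answer: acc=20493/34

Derivation:
[in] plus x→27
= 27
[in] amplify x→-97
= -2619
[in] divby x→-17/4
= 10476/17
[in] plus x→-27/2
= 20493/34
[in] seed x→-7
= -7


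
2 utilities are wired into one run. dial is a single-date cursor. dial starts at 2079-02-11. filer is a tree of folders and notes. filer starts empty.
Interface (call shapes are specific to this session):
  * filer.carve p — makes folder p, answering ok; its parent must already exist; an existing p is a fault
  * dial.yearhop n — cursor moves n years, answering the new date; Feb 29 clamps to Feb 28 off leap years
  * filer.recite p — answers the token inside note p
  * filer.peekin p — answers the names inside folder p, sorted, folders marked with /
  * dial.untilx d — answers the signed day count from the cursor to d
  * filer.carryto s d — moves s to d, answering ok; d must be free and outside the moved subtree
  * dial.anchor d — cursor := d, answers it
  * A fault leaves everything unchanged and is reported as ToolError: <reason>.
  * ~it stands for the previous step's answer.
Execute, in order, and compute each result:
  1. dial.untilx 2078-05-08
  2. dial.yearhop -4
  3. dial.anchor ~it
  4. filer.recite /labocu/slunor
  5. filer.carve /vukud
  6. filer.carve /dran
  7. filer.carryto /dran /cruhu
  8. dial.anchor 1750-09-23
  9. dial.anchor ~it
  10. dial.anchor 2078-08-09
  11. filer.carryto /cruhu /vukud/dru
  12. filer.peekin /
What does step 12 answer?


Answer: [vukud/]

Derivation:
→ dial.untilx(d→2078-05-08)
← -279
→ dial.yearhop(n→-4)
← 2075-02-11
→ dial.anchor(d→~it)
← 2075-02-11
→ filer.recite(p→/labocu/slunor)
← ToolError: not found
→ filer.carve(p→/vukud)
← ok
→ filer.carve(p→/dran)
← ok
→ filer.carryto(s→/dran, d→/cruhu)
← ok
→ dial.anchor(d→1750-09-23)
← 1750-09-23
→ dial.anchor(d→~it)
← 1750-09-23
→ dial.anchor(d→2078-08-09)
← 2078-08-09
→ filer.carryto(s→/cruhu, d→/vukud/dru)
← ok
→ filer.peekin(p→/)
← [vukud/]


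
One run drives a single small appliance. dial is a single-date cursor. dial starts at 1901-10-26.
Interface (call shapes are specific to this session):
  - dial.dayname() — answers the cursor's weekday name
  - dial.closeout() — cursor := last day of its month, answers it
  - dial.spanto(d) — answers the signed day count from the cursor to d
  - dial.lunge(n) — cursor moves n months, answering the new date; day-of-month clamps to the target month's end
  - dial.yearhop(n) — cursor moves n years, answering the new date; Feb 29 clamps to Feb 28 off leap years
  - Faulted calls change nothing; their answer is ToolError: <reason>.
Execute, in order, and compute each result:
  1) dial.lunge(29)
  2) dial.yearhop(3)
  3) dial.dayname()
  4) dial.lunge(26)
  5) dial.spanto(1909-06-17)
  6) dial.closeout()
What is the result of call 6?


-> dial.lunge(29)
<- 1904-03-26
-> dial.yearhop(3)
<- 1907-03-26
-> dial.dayname()
<- Tuesday
-> dial.lunge(26)
<- 1909-05-26
-> dial.spanto(1909-06-17)
<- 22
-> dial.closeout()
<- 1909-05-31

Answer: 1909-05-31


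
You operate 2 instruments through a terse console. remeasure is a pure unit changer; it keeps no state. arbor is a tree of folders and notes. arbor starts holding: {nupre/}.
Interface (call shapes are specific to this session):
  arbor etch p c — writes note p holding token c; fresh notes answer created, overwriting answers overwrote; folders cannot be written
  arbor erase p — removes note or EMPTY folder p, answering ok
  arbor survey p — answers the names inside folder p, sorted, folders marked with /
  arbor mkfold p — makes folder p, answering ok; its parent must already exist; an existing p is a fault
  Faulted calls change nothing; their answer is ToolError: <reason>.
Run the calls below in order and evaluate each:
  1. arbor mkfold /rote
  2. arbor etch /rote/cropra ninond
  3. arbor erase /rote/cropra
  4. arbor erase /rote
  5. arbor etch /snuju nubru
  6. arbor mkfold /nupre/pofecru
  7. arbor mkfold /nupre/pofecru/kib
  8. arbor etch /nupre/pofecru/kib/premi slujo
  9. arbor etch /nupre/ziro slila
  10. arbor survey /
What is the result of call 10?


Answer: [nupre/, snuju]

Derivation:
-> arbor mkfold(p: /rote)
<- ok
-> arbor etch(p: /rote/cropra, c: ninond)
<- created
-> arbor erase(p: /rote/cropra)
<- ok
-> arbor erase(p: /rote)
<- ok
-> arbor etch(p: /snuju, c: nubru)
<- created
-> arbor mkfold(p: /nupre/pofecru)
<- ok
-> arbor mkfold(p: /nupre/pofecru/kib)
<- ok
-> arbor etch(p: /nupre/pofecru/kib/premi, c: slujo)
<- created
-> arbor etch(p: /nupre/ziro, c: slila)
<- created
-> arbor survey(p: /)
<- [nupre/, snuju]


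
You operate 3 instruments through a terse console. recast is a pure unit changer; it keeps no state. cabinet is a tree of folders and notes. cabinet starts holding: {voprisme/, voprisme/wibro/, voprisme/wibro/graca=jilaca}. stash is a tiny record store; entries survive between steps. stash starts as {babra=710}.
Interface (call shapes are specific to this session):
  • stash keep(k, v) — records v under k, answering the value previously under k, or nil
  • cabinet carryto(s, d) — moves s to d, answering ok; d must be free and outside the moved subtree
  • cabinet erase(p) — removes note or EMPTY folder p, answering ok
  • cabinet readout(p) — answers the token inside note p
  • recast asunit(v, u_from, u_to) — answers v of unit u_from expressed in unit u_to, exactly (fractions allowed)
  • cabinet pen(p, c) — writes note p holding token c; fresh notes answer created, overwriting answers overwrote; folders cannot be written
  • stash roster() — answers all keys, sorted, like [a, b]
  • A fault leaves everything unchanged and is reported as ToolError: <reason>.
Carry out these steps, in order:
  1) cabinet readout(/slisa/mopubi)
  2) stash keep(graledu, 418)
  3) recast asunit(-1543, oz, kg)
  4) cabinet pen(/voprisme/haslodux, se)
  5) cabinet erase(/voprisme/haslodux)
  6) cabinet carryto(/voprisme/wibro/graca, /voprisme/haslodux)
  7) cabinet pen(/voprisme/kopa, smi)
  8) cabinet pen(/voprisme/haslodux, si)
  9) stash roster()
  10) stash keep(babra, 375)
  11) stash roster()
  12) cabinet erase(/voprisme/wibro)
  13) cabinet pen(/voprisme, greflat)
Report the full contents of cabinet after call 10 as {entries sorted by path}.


>> cabinet readout(p→/slisa/mopubi)
<< ToolError: not found
>> stash keep(k→graledu, v→418)
<< nil
>> recast asunit(v→-1543, u_from→oz, u_to→kg)
<< -69989302691/1600000000
>> cabinet pen(p→/voprisme/haslodux, c→se)
<< created
>> cabinet erase(p→/voprisme/haslodux)
<< ok
>> cabinet carryto(s→/voprisme/wibro/graca, d→/voprisme/haslodux)
<< ok
>> cabinet pen(p→/voprisme/kopa, c→smi)
<< created
>> cabinet pen(p→/voprisme/haslodux, c→si)
<< overwrote
>> stash roster()
<< [babra, graledu]
>> stash keep(k→babra, v→375)
<< 710
>> stash roster()
<< [babra, graledu]
>> cabinet erase(p→/voprisme/wibro)
<< ok
>> cabinet pen(p→/voprisme, c→greflat)
<< ToolError: is a directory

Answer: {voprisme/, voprisme/haslodux=si, voprisme/kopa=smi, voprisme/wibro/}


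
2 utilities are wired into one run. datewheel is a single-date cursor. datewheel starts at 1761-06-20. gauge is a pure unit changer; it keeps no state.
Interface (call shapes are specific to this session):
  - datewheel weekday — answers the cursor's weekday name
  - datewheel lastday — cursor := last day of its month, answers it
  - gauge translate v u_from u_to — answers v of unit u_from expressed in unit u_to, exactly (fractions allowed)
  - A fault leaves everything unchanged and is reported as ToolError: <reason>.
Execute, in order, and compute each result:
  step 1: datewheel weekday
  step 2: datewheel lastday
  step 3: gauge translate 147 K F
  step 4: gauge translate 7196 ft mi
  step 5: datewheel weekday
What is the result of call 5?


% datewheel weekday() == Saturday
% datewheel lastday() == 1761-06-30
% gauge translate(v='147', u_from='K', u_to='F') == -19507/100
% gauge translate(v='7196', u_from='ft', u_to='mi') == 1799/1320
% datewheel weekday() == Tuesday

Answer: Tuesday


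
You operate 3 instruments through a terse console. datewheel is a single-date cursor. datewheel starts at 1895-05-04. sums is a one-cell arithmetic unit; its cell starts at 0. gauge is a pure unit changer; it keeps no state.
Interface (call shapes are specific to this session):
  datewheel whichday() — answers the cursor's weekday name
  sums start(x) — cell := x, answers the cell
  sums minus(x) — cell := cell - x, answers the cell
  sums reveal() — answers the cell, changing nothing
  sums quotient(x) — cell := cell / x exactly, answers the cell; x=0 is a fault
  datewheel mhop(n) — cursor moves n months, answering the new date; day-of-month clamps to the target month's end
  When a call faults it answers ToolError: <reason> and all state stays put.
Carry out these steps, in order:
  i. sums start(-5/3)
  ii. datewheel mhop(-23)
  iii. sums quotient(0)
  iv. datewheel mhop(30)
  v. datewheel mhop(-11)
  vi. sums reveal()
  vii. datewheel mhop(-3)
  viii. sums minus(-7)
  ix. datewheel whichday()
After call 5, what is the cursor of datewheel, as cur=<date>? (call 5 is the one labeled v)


Answer: cur=1895-01-04

Derivation:
>>> sums start x→-5/3
= -5/3
>>> datewheel mhop n→-23
= 1893-06-04
>>> sums quotient x→0
= ToolError: division by zero
>>> datewheel mhop n→30
= 1895-12-04
>>> datewheel mhop n→-11
= 1895-01-04
>>> sums reveal
= -5/3
>>> datewheel mhop n→-3
= 1894-10-04
>>> sums minus x→-7
= 16/3
>>> datewheel whichday
= Thursday


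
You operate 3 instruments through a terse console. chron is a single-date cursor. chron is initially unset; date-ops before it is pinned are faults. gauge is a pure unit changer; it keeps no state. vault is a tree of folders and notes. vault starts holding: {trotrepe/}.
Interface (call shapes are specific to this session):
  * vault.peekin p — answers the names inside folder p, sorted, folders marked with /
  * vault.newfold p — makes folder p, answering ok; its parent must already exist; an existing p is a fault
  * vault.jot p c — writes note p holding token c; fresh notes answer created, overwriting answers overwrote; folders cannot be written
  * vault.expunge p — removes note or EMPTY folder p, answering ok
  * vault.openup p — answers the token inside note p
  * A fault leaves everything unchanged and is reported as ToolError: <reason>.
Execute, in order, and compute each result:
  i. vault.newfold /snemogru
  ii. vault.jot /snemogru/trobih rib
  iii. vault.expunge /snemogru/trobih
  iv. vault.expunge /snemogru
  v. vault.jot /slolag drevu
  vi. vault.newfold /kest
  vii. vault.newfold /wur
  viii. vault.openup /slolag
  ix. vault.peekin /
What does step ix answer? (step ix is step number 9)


Answer: [kest/, slolag, trotrepe/, wur/]

Derivation:
[in] newfold p→/snemogru
= ok
[in] jot p→/snemogru/trobih c→rib
= created
[in] expunge p→/snemogru/trobih
= ok
[in] expunge p→/snemogru
= ok
[in] jot p→/slolag c→drevu
= created
[in] newfold p→/kest
= ok
[in] newfold p→/wur
= ok
[in] openup p→/slolag
= drevu
[in] peekin p→/
= [kest/, slolag, trotrepe/, wur/]


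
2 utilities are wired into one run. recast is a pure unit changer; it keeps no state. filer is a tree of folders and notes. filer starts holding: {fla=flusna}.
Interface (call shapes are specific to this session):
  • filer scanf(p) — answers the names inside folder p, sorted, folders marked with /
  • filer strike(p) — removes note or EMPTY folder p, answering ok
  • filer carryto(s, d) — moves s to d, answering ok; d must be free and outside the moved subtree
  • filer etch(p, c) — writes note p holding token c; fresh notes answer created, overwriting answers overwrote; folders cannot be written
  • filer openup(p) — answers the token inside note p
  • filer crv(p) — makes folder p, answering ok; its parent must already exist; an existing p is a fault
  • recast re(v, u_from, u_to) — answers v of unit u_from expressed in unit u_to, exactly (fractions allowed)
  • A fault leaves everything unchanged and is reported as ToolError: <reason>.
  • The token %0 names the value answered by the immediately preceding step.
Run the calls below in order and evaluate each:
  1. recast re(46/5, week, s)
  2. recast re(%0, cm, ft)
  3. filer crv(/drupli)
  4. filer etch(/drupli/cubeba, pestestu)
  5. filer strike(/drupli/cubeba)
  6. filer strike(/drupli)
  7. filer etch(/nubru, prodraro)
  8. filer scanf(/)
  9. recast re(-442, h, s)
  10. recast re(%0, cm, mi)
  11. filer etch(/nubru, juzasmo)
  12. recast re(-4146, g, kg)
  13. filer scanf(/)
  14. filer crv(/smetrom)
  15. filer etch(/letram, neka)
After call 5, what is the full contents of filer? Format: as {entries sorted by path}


! 1. recast re(46/5, week, s) => 5564160
! 2. recast re(%0, cm, ft) => 23184000/127
! 3. filer crv(/drupli) => ok
! 4. filer etch(/drupli/cubeba, pestestu) => created
! 5. filer strike(/drupli/cubeba) => ok
! 6. filer strike(/drupli) => ok
! 7. filer etch(/nubru, prodraro) => created
! 8. filer scanf(/) => [fla, nubru]
! 9. recast re(-442, h, s) => -1591200
! 10. recast re(%0, cm, mi) => -27625/2794
! 11. filer etch(/nubru, juzasmo) => overwrote
! 12. recast re(-4146, g, kg) => -2073/500
! 13. filer scanf(/) => [fla, nubru]
! 14. filer crv(/smetrom) => ok
! 15. filer etch(/letram, neka) => created

Answer: {drupli/, fla=flusna}


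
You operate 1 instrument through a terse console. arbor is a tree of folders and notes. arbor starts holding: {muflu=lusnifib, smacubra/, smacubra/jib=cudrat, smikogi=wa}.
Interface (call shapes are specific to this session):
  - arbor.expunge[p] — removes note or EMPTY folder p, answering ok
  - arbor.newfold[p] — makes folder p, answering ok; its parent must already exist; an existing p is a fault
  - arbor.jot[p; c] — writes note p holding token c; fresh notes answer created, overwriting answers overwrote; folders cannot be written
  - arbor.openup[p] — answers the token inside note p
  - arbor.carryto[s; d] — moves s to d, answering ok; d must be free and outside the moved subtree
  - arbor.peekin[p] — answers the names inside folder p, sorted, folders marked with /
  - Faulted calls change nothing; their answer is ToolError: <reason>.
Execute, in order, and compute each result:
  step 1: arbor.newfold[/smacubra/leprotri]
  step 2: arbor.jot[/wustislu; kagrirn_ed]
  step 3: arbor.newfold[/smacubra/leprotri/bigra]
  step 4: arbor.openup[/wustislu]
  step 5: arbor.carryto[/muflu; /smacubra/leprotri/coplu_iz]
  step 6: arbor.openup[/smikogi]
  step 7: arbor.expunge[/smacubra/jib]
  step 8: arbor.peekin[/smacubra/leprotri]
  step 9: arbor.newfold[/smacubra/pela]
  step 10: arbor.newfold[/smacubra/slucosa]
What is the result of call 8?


Invoking newfold passing p→/smacubra/leprotri: ok.
Invoking jot passing p→/wustislu, c→kagrirn_ed, — result: created.
I use newfold passing p→/smacubra/leprotri/bigra, and see ok.
I call openup passing p→/wustislu, giving kagrirn_ed.
I try carryto passing s→/muflu, d→/smacubra/leprotri/coplu_iz, yielding ok.
Then openup passing p→/smikogi, — result: wa.
I invoke expunge passing p→/smacubra/jib, and see ok.
Invoking peekin passing p→/smacubra/leprotri, yielding [bigra/, coplu_iz].
I invoke newfold passing p→/smacubra/pela, giving ok.
Next I call newfold passing p→/smacubra/slucosa, and see ok.

Answer: [bigra/, coplu_iz]
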